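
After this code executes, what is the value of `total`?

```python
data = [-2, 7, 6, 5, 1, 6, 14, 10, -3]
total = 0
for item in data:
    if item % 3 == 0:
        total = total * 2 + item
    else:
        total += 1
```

61

item=-2: not %3==0, total = 0+1 = 1
item=7: not %3==0, total = 1+1 = 2
item=6: %3==0, total = 2*2+6 = 10
item=5: not %3==0, total = 10+1 = 11
item=1: not %3==0, total = 11+1 = 12
item=6: %3==0, total = 12*2+6 = 30
item=14: not %3==0, total = 30+1 = 31
item=10: not %3==0, total = 31+1 = 32
item=-3: %3==0, total = 32*2+(-3) = 61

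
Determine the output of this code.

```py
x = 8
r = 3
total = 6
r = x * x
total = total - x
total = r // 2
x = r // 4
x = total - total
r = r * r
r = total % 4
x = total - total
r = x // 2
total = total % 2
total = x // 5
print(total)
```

r = 8*8 = 64
total = 6-8 = -2
total = 64//2 = 32
x = 64//4 = 16
x = 32-32 = 0
r = 64*64 = 4096
r = 32%4 = 0
x = 32-32 = 0
r = 0//2 = 0
total = 32%2 = 0
total = 0//5 = 0

0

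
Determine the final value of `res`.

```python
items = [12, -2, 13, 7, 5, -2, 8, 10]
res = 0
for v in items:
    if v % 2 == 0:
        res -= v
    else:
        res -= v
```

v=12: even, res = 0-12 = -12
v=-2: even, res = (-12)-(-2) = -10
v=13: not even, res = (-10)-13 = -23
v=7: not even, res = (-23)-7 = -30
v=5: not even, res = (-30)-5 = -35
v=-2: even, res = (-35)-(-2) = -33
v=8: even, res = (-33)-8 = -41
v=10: even, res = (-41)-10 = -51

-51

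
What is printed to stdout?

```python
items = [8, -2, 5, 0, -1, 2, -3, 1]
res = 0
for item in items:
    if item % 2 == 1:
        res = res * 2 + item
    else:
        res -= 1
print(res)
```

item=8: not odd, res = 0-1 = -1
item=-2: not odd, res = (-1)-1 = -2
item=5: odd, res = (-2)*2+5 = 1
item=0: not odd, res = 1-1 = 0
item=-1: odd, res = 0*2+(-1) = -1
item=2: not odd, res = (-1)-1 = -2
item=-3: odd, res = (-2)*2+(-3) = -7
item=1: odd, res = (-7)*2+1 = -13

-13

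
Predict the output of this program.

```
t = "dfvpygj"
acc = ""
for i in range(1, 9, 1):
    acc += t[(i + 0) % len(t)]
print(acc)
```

i=1: add t[1]='f' → 'f'
i=2: add t[2]='v' → 'fv'
i=3: add t[3]='p' → 'fvp'
i=4: add t[4]='y' → 'fvpy'
i=5: add t[5]='g' → 'fvpyg'
i=6: add t[6]='j' → 'fvpygj'
i=7: add t[0]='d' → 'fvpygjd'
i=8: add t[1]='f' → 'fvpygjdf'

fvpygjdf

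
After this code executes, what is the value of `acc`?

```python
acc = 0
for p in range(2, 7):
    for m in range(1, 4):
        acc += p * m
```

120

p=2,m=1: acc = 0+2 = 2
p=2,m=2: acc = 2+4 = 6
p=2,m=3: acc = 6+6 = 12
p=3,m=1: acc = 12+3 = 15
p=3,m=2: acc = 15+6 = 21
p=3,m=3: acc = 21+9 = 30
p=4,m=1: acc = 30+4 = 34
p=4,m=2: acc = 34+8 = 42
p=4,m=3: acc = 42+12 = 54
p=5,m=1: acc = 54+5 = 59
p=5,m=2: acc = 59+10 = 69
p=5,m=3: acc = 69+15 = 84
p=6,m=1: acc = 84+6 = 90
p=6,m=2: acc = 90+12 = 102
p=6,m=3: acc = 102+18 = 120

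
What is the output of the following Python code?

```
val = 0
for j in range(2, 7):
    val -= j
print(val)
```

-20

j=2: val = 0-2 = -2
j=3: val = (-2)-3 = -5
j=4: val = (-5)-4 = -9
j=5: val = (-9)-5 = -14
j=6: val = (-14)-6 = -20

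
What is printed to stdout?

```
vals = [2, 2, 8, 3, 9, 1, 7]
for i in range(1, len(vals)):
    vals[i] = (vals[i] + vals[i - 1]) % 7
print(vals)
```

i=1: vals[1] = (2+2)%7 = 4 → [2, 4, 8, 3, 9, 1, 7]
i=2: vals[2] = (8+4)%7 = 5 → [2, 4, 5, 3, 9, 1, 7]
i=3: vals[3] = (3+5)%7 = 1 → [2, 4, 5, 1, 9, 1, 7]
i=4: vals[4] = (9+1)%7 = 3 → [2, 4, 5, 1, 3, 1, 7]
i=5: vals[5] = (1+3)%7 = 4 → [2, 4, 5, 1, 3, 4, 7]
i=6: vals[6] = (7+4)%7 = 4 → [2, 4, 5, 1, 3, 4, 4]

[2, 4, 5, 1, 3, 4, 4]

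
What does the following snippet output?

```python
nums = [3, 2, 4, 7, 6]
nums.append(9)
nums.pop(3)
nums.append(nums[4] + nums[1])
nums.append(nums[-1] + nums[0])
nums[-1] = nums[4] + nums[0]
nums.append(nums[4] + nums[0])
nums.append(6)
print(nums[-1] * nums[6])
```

72

append 9 → [3, 2, 4, 7, 6, 9]
pop(3) removes 7 → [3, 2, 4, 6, 9]
append nums[4]+nums[1] = 9+2 = 11 → [3, 2, 4, 6, 9, 11]
append nums[-1]+nums[0] = 11+3 = 14 → [3, 2, 4, 6, 9, 11, 14]
nums[-1] = nums[4]+nums[0] = 9+3 = 12 → [3, 2, 4, 6, 9, 11, 12]
append nums[4]+nums[0] = 9+3 = 12 → [3, 2, 4, 6, 9, 11, 12, 12]
append 6 → [3, 2, 4, 6, 9, 11, 12, 12, 6]
nums[-1]*nums[6] = 6*12 = 72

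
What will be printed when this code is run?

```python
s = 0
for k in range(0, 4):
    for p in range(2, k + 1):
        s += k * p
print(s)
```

k=2,p=2: s = 0+4 = 4
k=3,p=2: s = 4+6 = 10
k=3,p=3: s = 10+9 = 19

19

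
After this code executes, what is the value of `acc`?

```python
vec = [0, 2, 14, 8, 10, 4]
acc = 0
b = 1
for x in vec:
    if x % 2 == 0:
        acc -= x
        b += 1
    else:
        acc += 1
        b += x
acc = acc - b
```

-45

x=0: even, acc = 0-0 = 0; b=2
x=2: even, acc = 0-2 = -2; b=3
x=14: even, acc = (-2)-14 = -16; b=4
x=8: even, acc = (-16)-8 = -24; b=5
x=10: even, acc = (-24)-10 = -34; b=6
x=4: even, acc = (-34)-4 = -38; b=7
acc-b = (-38)-7 = -45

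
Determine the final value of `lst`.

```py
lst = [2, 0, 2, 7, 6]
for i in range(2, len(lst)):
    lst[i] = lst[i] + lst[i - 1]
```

i=2: lst[2] = 2+0 = 2 → [2, 0, 2, 7, 6]
i=3: lst[3] = 7+2 = 9 → [2, 0, 2, 9, 6]
i=4: lst[4] = 6+9 = 15 → [2, 0, 2, 9, 15]

[2, 0, 2, 9, 15]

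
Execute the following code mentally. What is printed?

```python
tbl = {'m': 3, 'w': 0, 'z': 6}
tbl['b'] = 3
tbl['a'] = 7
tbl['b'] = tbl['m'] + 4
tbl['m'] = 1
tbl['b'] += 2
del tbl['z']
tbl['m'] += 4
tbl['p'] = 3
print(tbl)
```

{'m': 5, 'w': 0, 'b': 9, 'a': 7, 'p': 3}

tbl['b'] = 3 → {'m': 3, 'w': 0, 'z': 6, 'b': 3}
tbl['a'] = 7 → {'m': 3, 'w': 0, 'z': 6, 'b': 3, 'a': 7}
tbl['b'] = tbl['m']+4 = 7 → {'m': 3, 'w': 0, 'z': 6, 'b': 7, 'a': 7}
tbl['m'] = 1 → {'m': 1, 'w': 0, 'z': 6, 'b': 7, 'a': 7}
tbl['b'] = 7+2 = 9 → {'m': 1, 'w': 0, 'z': 6, 'b': 9, 'a': 7}
del 'z' → {'m': 1, 'w': 0, 'b': 9, 'a': 7}
tbl['m'] = 1+4 = 5 → {'m': 5, 'w': 0, 'b': 9, 'a': 7}
tbl['p'] = 3 → {'m': 5, 'w': 0, 'b': 9, 'a': 7, 'p': 3}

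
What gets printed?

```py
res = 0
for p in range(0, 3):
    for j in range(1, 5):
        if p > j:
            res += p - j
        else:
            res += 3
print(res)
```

p=0,j=1: not 0>1, res = 0+3 = 3
p=0,j=2: not 0>2, res = 3+3 = 6
p=0,j=3: not 0>3, res = 6+3 = 9
p=0,j=4: not 0>4, res = 9+3 = 12
p=1,j=1: not 1>1, res = 12+3 = 15
p=1,j=2: not 1>2, res = 15+3 = 18
p=1,j=3: not 1>3, res = 18+3 = 21
p=1,j=4: not 1>4, res = 21+3 = 24
p=2,j=1: 2>1, res = 24+1 = 25
p=2,j=2: not 2>2, res = 25+3 = 28
p=2,j=3: not 2>3, res = 28+3 = 31
p=2,j=4: not 2>4, res = 31+3 = 34

34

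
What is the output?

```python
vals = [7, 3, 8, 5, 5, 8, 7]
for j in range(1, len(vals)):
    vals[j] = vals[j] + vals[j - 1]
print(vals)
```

j=1: vals[1] = 3+7 = 10 → [7, 10, 8, 5, 5, 8, 7]
j=2: vals[2] = 8+10 = 18 → [7, 10, 18, 5, 5, 8, 7]
j=3: vals[3] = 5+18 = 23 → [7, 10, 18, 23, 5, 8, 7]
j=4: vals[4] = 5+23 = 28 → [7, 10, 18, 23, 28, 8, 7]
j=5: vals[5] = 8+28 = 36 → [7, 10, 18, 23, 28, 36, 7]
j=6: vals[6] = 7+36 = 43 → [7, 10, 18, 23, 28, 36, 43]

[7, 10, 18, 23, 28, 36, 43]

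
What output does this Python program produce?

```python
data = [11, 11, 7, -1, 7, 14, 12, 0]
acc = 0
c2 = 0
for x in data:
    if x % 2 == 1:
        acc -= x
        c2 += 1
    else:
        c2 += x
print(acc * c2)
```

x=11: odd, acc = 0-11 = -11; c2=1
x=11: odd, acc = (-11)-11 = -22; c2=2
x=7: odd, acc = (-22)-7 = -29; c2=3
x=-1: odd, acc = (-29)-(-1) = -28; c2=4
x=7: odd, acc = (-28)-7 = -35; c2=5
x=14: not odd; c2=19
x=12: not odd; c2=31
x=0: not odd; c2=31
acc*c2 = (-35)*31 = -1085

-1085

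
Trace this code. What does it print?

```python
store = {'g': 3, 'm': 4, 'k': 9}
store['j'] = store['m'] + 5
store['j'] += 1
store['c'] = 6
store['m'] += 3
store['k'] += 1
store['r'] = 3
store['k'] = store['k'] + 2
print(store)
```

store['j'] = store['m']+5 = 9 → {'g': 3, 'm': 4, 'k': 9, 'j': 9}
store['j'] = 9+1 = 10 → {'g': 3, 'm': 4, 'k': 9, 'j': 10}
store['c'] = 6 → {'g': 3, 'm': 4, 'k': 9, 'j': 10, 'c': 6}
store['m'] = 4+3 = 7 → {'g': 3, 'm': 7, 'k': 9, 'j': 10, 'c': 6}
store['k'] = 9+1 = 10 → {'g': 3, 'm': 7, 'k': 10, 'j': 10, 'c': 6}
store['r'] = 3 → {'g': 3, 'm': 7, 'k': 10, 'j': 10, 'c': 6, 'r': 3}
store['k'] = store['k']+2 = 12 → {'g': 3, 'm': 7, 'k': 12, 'j': 10, 'c': 6, 'r': 3}

{'g': 3, 'm': 7, 'k': 12, 'j': 10, 'c': 6, 'r': 3}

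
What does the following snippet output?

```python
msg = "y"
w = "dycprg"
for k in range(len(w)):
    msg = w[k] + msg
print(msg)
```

k=0: prepend 'd' → 'dy'
k=1: prepend 'y' → 'ydy'
k=2: prepend 'c' → 'cydy'
k=3: prepend 'p' → 'pcydy'
k=4: prepend 'r' → 'rpcydy'
k=5: prepend 'g' → 'grpcydy'

grpcydy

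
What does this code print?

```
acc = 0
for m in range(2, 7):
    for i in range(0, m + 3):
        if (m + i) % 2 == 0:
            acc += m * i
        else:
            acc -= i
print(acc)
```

240

m=2,i=0: even sum, acc = 0+0 = 0
m=2,i=1: odd sum, acc = 0-1 = -1
m=2,i=2: even sum, acc = (-1)+4 = 3
m=2,i=3: odd sum, acc = 3-3 = 0
m=2,i=4: even sum, acc = 0+8 = 8
m=3,i=0: odd sum, acc = 8-0 = 8
m=3,i=1: even sum, acc = 8+3 = 11
m=3,i=2: odd sum, acc = 11-2 = 9
m=3,i=3: even sum, acc = 9+9 = 18
m=3,i=4: odd sum, acc = 18-4 = 14
m=3,i=5: even sum, acc = 14+15 = 29
m=4,i=0: even sum, acc = 29+0 = 29
m=4,i=1: odd sum, acc = 29-1 = 28
m=4,i=2: even sum, acc = 28+8 = 36
m=4,i=3: odd sum, acc = 36-3 = 33
m=4,i=4: even sum, acc = 33+16 = 49
m=4,i=5: odd sum, acc = 49-5 = 44
m=4,i=6: even sum, acc = 44+24 = 68
m=5,i=0: odd sum, acc = 68-0 = 68
m=5,i=1: even sum, acc = 68+5 = 73
m=5,i=2: odd sum, acc = 73-2 = 71
m=5,i=3: even sum, acc = 71+15 = 86
m=5,i=4: odd sum, acc = 86-4 = 82
m=5,i=5: even sum, acc = 82+25 = 107
m=5,i=6: odd sum, acc = 107-6 = 101
m=5,i=7: even sum, acc = 101+35 = 136
m=6,i=0: even sum, acc = 136+0 = 136
m=6,i=1: odd sum, acc = 136-1 = 135
m=6,i=2: even sum, acc = 135+12 = 147
m=6,i=3: odd sum, acc = 147-3 = 144
m=6,i=4: even sum, acc = 144+24 = 168
m=6,i=5: odd sum, acc = 168-5 = 163
m=6,i=6: even sum, acc = 163+36 = 199
m=6,i=7: odd sum, acc = 199-7 = 192
m=6,i=8: even sum, acc = 192+48 = 240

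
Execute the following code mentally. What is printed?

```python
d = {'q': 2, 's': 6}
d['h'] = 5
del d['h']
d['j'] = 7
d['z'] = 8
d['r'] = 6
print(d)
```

{'q': 2, 's': 6, 'j': 7, 'z': 8, 'r': 6}

d['h'] = 5 → {'q': 2, 's': 6, 'h': 5}
del 'h' → {'q': 2, 's': 6}
d['j'] = 7 → {'q': 2, 's': 6, 'j': 7}
d['z'] = 8 → {'q': 2, 's': 6, 'j': 7, 'z': 8}
d['r'] = 6 → {'q': 2, 's': 6, 'j': 7, 'z': 8, 'r': 6}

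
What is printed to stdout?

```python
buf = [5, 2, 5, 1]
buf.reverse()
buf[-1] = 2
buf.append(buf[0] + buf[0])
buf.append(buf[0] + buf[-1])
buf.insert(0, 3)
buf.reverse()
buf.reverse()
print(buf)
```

reverse → [1, 5, 2, 5]
buf[-1] = 2 → [1, 5, 2, 2]
append buf[0]+buf[0] = 1+1 = 2 → [1, 5, 2, 2, 2]
append buf[0]+buf[-1] = 1+2 = 3 → [1, 5, 2, 2, 2, 3]
insert 3 at 0 → [3, 1, 5, 2, 2, 2, 3]
reverse → [3, 2, 2, 2, 5, 1, 3]
reverse → [3, 1, 5, 2, 2, 2, 3]

[3, 1, 5, 2, 2, 2, 3]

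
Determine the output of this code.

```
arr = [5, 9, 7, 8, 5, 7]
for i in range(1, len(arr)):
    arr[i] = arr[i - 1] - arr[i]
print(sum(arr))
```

-84

i=1: arr[1] = 5-9 = -4 → [5, -4, 7, 8, 5, 7]
i=2: arr[2] = (-4)-7 = -11 → [5, -4, -11, 8, 5, 7]
i=3: arr[3] = (-11)-8 = -19 → [5, -4, -11, -19, 5, 7]
i=4: arr[4] = (-19)-5 = -24 → [5, -4, -11, -19, -24, 7]
i=5: arr[5] = (-24)-7 = -31 → [5, -4, -11, -19, -24, -31]
sum = -84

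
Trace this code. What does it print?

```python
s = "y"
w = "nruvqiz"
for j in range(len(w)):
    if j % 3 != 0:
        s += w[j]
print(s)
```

j=0: skip
j=1: add 'r' → 'yr'
j=2: add 'u' → 'yru'
j=3: skip
j=4: add 'q' → 'yruq'
j=5: add 'i' → 'yruqi'
j=6: skip

yruqi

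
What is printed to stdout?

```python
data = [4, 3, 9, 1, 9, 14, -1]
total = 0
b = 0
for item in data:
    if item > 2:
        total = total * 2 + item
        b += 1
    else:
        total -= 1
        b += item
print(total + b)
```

item=4: >2, total = 0*2+4 = 4; b=1
item=3: >2, total = 4*2+3 = 11; b=2
item=9: >2, total = 11*2+9 = 31; b=3
item=1: not >2, total = 31-1 = 30; b=4
item=9: >2, total = 30*2+9 = 69; b=5
item=14: >2, total = 69*2+14 = 152; b=6
item=-1: not >2, total = 152-1 = 151; b=5
total+b = 151+5 = 156

156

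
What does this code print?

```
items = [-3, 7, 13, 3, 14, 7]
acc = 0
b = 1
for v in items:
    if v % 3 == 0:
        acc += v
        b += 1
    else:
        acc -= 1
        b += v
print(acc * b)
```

-176

v=-3: %3==0, acc = 0+(-3) = -3; b=2
v=7: not %3==0, acc = (-3)-1 = -4; b=9
v=13: not %3==0, acc = (-4)-1 = -5; b=22
v=3: %3==0, acc = (-5)+3 = -2; b=23
v=14: not %3==0, acc = (-2)-1 = -3; b=37
v=7: not %3==0, acc = (-3)-1 = -4; b=44
acc*b = (-4)*44 = -176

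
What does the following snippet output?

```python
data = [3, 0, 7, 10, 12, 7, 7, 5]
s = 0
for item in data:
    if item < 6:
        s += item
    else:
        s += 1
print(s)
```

13

item=3: <6, s = 0+3 = 3
item=0: <6, s = 3+0 = 3
item=7: not <6, s = 3+1 = 4
item=10: not <6, s = 4+1 = 5
item=12: not <6, s = 5+1 = 6
item=7: not <6, s = 6+1 = 7
item=7: not <6, s = 7+1 = 8
item=5: <6, s = 8+5 = 13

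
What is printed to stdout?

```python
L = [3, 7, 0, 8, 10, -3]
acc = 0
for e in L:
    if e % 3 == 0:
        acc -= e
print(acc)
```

0

e=3: %3==0, acc = 0-3 = -3
e=7: not %3==0
e=0: %3==0, acc = (-3)-0 = -3
e=8: not %3==0
e=10: not %3==0
e=-3: %3==0, acc = (-3)-(-3) = 0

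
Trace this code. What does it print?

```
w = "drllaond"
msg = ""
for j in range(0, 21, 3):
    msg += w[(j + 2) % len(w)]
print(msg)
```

j=0: add w[2]='l' → 'l'
j=3: add w[5]='o' → 'lo'
j=6: add w[0]='d' → 'lod'
j=9: add w[3]='l' → 'lodl'
j=12: add w[6]='n' → 'lodln'
j=15: add w[1]='r' → 'lodlnr'
j=18: add w[4]='a' → 'lodlnra'

lodlnra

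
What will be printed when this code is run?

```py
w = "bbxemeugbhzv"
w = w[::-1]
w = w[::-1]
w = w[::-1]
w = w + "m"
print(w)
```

reverse → 'vzhbguemexbb'
reverse → 'bbxemeugbhzv'
reverse → 'vzhbguemexbb'
+ 'm' → 'vzhbguemexbbm'

vzhbguemexbbm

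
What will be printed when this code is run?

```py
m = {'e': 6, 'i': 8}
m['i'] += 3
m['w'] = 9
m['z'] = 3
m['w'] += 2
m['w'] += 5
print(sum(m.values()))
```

36

m['i'] = 8+3 = 11 → {'e': 6, 'i': 11}
m['w'] = 9 → {'e': 6, 'i': 11, 'w': 9}
m['z'] = 3 → {'e': 6, 'i': 11, 'w': 9, 'z': 3}
m['w'] = 9+2 = 11 → {'e': 6, 'i': 11, 'w': 11, 'z': 3}
m['w'] = 11+5 = 16 → {'e': 6, 'i': 11, 'w': 16, 'z': 3}
sum of values = 36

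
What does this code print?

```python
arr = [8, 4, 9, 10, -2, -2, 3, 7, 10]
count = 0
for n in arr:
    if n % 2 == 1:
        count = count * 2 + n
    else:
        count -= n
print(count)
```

n=8: not odd, count = 0-8 = -8
n=4: not odd, count = (-8)-4 = -12
n=9: odd, count = (-12)*2+9 = -15
n=10: not odd, count = (-15)-10 = -25
n=-2: not odd, count = (-25)-(-2) = -23
n=-2: not odd, count = (-23)-(-2) = -21
n=3: odd, count = (-21)*2+3 = -39
n=7: odd, count = (-39)*2+7 = -71
n=10: not odd, count = (-71)-10 = -81

-81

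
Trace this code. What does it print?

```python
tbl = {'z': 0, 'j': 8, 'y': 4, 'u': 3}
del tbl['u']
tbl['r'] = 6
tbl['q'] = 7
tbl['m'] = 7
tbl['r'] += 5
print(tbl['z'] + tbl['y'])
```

del 'u' → {'z': 0, 'j': 8, 'y': 4}
tbl['r'] = 6 → {'z': 0, 'j': 8, 'y': 4, 'r': 6}
tbl['q'] = 7 → {'z': 0, 'j': 8, 'y': 4, 'r': 6, 'q': 7}
tbl['m'] = 7 → {'z': 0, 'j': 8, 'y': 4, 'r': 6, 'q': 7, 'm': 7}
tbl['r'] = 6+5 = 11 → {'z': 0, 'j': 8, 'y': 4, 'r': 11, 'q': 7, 'm': 7}
tbl['z']+tbl['y'] = 0+4 = 4

4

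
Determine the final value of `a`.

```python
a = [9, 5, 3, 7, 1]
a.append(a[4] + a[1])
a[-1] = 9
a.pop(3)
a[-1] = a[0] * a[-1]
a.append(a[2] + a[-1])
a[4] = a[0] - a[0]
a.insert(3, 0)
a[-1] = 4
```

append a[4]+a[1] = 1+5 = 6 → [9, 5, 3, 7, 1, 6]
a[-1] = 9 → [9, 5, 3, 7, 1, 9]
pop(3) removes 7 → [9, 5, 3, 1, 9]
a[-1] = a[0]*a[-1] = 9*9 = 81 → [9, 5, 3, 1, 81]
append a[2]+a[-1] = 3+81 = 84 → [9, 5, 3, 1, 81, 84]
a[4] = a[0]-a[0] = 9-9 = 0 → [9, 5, 3, 1, 0, 84]
insert 0 at 3 → [9, 5, 3, 0, 1, 0, 84]
a[-1] = 4 → [9, 5, 3, 0, 1, 0, 4]

[9, 5, 3, 0, 1, 0, 4]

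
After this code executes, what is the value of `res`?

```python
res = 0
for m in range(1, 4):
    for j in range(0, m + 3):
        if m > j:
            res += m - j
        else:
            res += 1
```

m=1,j=0: 1>0, res = 0+1 = 1
m=1,j=1: not 1>1, res = 1+1 = 2
m=1,j=2: not 1>2, res = 2+1 = 3
m=1,j=3: not 1>3, res = 3+1 = 4
m=2,j=0: 2>0, res = 4+2 = 6
m=2,j=1: 2>1, res = 6+1 = 7
m=2,j=2: not 2>2, res = 7+1 = 8
m=2,j=3: not 2>3, res = 8+1 = 9
m=2,j=4: not 2>4, res = 9+1 = 10
m=3,j=0: 3>0, res = 10+3 = 13
m=3,j=1: 3>1, res = 13+2 = 15
m=3,j=2: 3>2, res = 15+1 = 16
m=3,j=3: not 3>3, res = 16+1 = 17
m=3,j=4: not 3>4, res = 17+1 = 18
m=3,j=5: not 3>5, res = 18+1 = 19

19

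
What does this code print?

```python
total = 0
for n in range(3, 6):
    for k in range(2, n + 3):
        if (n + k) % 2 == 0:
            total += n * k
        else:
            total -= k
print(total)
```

121

n=3,k=2: odd sum, total = 0-2 = -2
n=3,k=3: even sum, total = (-2)+9 = 7
n=3,k=4: odd sum, total = 7-4 = 3
n=3,k=5: even sum, total = 3+15 = 18
n=4,k=2: even sum, total = 18+8 = 26
n=4,k=3: odd sum, total = 26-3 = 23
n=4,k=4: even sum, total = 23+16 = 39
n=4,k=5: odd sum, total = 39-5 = 34
n=4,k=6: even sum, total = 34+24 = 58
n=5,k=2: odd sum, total = 58-2 = 56
n=5,k=3: even sum, total = 56+15 = 71
n=5,k=4: odd sum, total = 71-4 = 67
n=5,k=5: even sum, total = 67+25 = 92
n=5,k=6: odd sum, total = 92-6 = 86
n=5,k=7: even sum, total = 86+35 = 121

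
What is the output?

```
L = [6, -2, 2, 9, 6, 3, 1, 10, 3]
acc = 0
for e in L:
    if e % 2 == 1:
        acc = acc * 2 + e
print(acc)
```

89

e=6: not odd
e=-2: not odd
e=2: not odd
e=9: odd, acc = 0*2+9 = 9
e=6: not odd
e=3: odd, acc = 9*2+3 = 21
e=1: odd, acc = 21*2+1 = 43
e=10: not odd
e=3: odd, acc = 43*2+3 = 89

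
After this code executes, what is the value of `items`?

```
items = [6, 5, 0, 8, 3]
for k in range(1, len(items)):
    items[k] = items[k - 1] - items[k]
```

[6, 1, 1, -7, -10]

k=1: items[1] = 6-5 = 1 → [6, 1, 0, 8, 3]
k=2: items[2] = 1-0 = 1 → [6, 1, 1, 8, 3]
k=3: items[3] = 1-8 = -7 → [6, 1, 1, -7, 3]
k=4: items[4] = (-7)-3 = -10 → [6, 1, 1, -7, -10]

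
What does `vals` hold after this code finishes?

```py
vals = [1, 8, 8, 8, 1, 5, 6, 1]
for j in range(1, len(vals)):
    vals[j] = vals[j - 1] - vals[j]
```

j=1: vals[1] = 1-8 = -7 → [1, -7, 8, 8, 1, 5, 6, 1]
j=2: vals[2] = (-7)-8 = -15 → [1, -7, -15, 8, 1, 5, 6, 1]
j=3: vals[3] = (-15)-8 = -23 → [1, -7, -15, -23, 1, 5, 6, 1]
j=4: vals[4] = (-23)-1 = -24 → [1, -7, -15, -23, -24, 5, 6, 1]
j=5: vals[5] = (-24)-5 = -29 → [1, -7, -15, -23, -24, -29, 6, 1]
j=6: vals[6] = (-29)-6 = -35 → [1, -7, -15, -23, -24, -29, -35, 1]
j=7: vals[7] = (-35)-1 = -36 → [1, -7, -15, -23, -24, -29, -35, -36]

[1, -7, -15, -23, -24, -29, -35, -36]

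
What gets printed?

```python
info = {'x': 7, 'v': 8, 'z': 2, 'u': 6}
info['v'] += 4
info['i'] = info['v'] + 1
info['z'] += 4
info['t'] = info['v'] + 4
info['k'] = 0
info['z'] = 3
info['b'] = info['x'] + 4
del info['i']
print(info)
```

{'x': 7, 'v': 12, 'z': 3, 'u': 6, 't': 16, 'k': 0, 'b': 11}

info['v'] = 8+4 = 12 → {'x': 7, 'v': 12, 'z': 2, 'u': 6}
info['i'] = info['v']+1 = 13 → {'x': 7, 'v': 12, 'z': 2, 'u': 6, 'i': 13}
info['z'] = 2+4 = 6 → {'x': 7, 'v': 12, 'z': 6, 'u': 6, 'i': 13}
info['t'] = info['v']+4 = 16 → {'x': 7, 'v': 12, 'z': 6, 'u': 6, 'i': 13, 't': 16}
info['k'] = 0 → {'x': 7, 'v': 12, 'z': 6, 'u': 6, 'i': 13, 't': 16, 'k': 0}
info['z'] = 3 → {'x': 7, 'v': 12, 'z': 3, 'u': 6, 'i': 13, 't': 16, 'k': 0}
info['b'] = info['x']+4 = 11 → {'x': 7, 'v': 12, 'z': 3, 'u': 6, 'i': 13, 't': 16, 'k': 0, 'b': 11}
del 'i' → {'x': 7, 'v': 12, 'z': 3, 'u': 6, 't': 16, 'k': 0, 'b': 11}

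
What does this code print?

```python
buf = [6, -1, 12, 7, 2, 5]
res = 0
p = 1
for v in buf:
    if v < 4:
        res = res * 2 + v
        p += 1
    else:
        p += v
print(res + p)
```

33

v=6: not <4; p=7
v=-1: <4, res = 0*2+(-1) = -1; p=8
v=12: not <4; p=20
v=7: not <4; p=27
v=2: <4, res = (-1)*2+2 = 0; p=28
v=5: not <4; p=33
res+p = 0+33 = 33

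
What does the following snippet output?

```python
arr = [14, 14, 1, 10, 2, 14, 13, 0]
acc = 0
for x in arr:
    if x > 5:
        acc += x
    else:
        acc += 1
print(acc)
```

x=14: >5, acc = 0+14 = 14
x=14: >5, acc = 14+14 = 28
x=1: not >5, acc = 28+1 = 29
x=10: >5, acc = 29+10 = 39
x=2: not >5, acc = 39+1 = 40
x=14: >5, acc = 40+14 = 54
x=13: >5, acc = 54+13 = 67
x=0: not >5, acc = 67+1 = 68

68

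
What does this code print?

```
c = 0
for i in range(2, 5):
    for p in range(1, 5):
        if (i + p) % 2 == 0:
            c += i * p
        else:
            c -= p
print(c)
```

i=2,p=1: odd sum, c = 0-1 = -1
i=2,p=2: even sum, c = (-1)+4 = 3
i=2,p=3: odd sum, c = 3-3 = 0
i=2,p=4: even sum, c = 0+8 = 8
i=3,p=1: even sum, c = 8+3 = 11
i=3,p=2: odd sum, c = 11-2 = 9
i=3,p=3: even sum, c = 9+9 = 18
i=3,p=4: odd sum, c = 18-4 = 14
i=4,p=1: odd sum, c = 14-1 = 13
i=4,p=2: even sum, c = 13+8 = 21
i=4,p=3: odd sum, c = 21-3 = 18
i=4,p=4: even sum, c = 18+16 = 34

34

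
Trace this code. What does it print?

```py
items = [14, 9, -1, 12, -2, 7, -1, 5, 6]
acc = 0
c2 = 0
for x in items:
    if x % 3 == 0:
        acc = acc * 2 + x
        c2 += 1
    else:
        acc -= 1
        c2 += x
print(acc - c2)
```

21

x=14: not %3==0, acc = 0-1 = -1; c2=14
x=9: %3==0, acc = (-1)*2+9 = 7; c2=15
x=-1: not %3==0, acc = 7-1 = 6; c2=14
x=12: %3==0, acc = 6*2+12 = 24; c2=15
x=-2: not %3==0, acc = 24-1 = 23; c2=13
x=7: not %3==0, acc = 23-1 = 22; c2=20
x=-1: not %3==0, acc = 22-1 = 21; c2=19
x=5: not %3==0, acc = 21-1 = 20; c2=24
x=6: %3==0, acc = 20*2+6 = 46; c2=25
acc-c2 = 46-25 = 21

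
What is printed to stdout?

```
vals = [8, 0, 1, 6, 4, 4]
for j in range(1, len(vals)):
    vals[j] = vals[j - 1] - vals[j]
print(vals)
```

[8, 8, 7, 1, -3, -7]

j=1: vals[1] = 8-0 = 8 → [8, 8, 1, 6, 4, 4]
j=2: vals[2] = 8-1 = 7 → [8, 8, 7, 6, 4, 4]
j=3: vals[3] = 7-6 = 1 → [8, 8, 7, 1, 4, 4]
j=4: vals[4] = 1-4 = -3 → [8, 8, 7, 1, -3, 4]
j=5: vals[5] = (-3)-4 = -7 → [8, 8, 7, 1, -3, -7]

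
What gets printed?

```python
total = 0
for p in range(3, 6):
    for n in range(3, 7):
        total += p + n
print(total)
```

102

p=3,n=3: total = 0+6 = 6
p=3,n=4: total = 6+7 = 13
p=3,n=5: total = 13+8 = 21
p=3,n=6: total = 21+9 = 30
p=4,n=3: total = 30+7 = 37
p=4,n=4: total = 37+8 = 45
p=4,n=5: total = 45+9 = 54
p=4,n=6: total = 54+10 = 64
p=5,n=3: total = 64+8 = 72
p=5,n=4: total = 72+9 = 81
p=5,n=5: total = 81+10 = 91
p=5,n=6: total = 91+11 = 102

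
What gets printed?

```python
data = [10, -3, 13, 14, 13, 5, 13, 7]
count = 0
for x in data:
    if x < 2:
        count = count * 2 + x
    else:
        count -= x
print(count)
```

x=10: not <2, count = 0-10 = -10
x=-3: <2, count = (-10)*2+(-3) = -23
x=13: not <2, count = (-23)-13 = -36
x=14: not <2, count = (-36)-14 = -50
x=13: not <2, count = (-50)-13 = -63
x=5: not <2, count = (-63)-5 = -68
x=13: not <2, count = (-68)-13 = -81
x=7: not <2, count = (-81)-7 = -88

-88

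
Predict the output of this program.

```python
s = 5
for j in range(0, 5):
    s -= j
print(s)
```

j=0: s = 5-0 = 5
j=1: s = 5-1 = 4
j=2: s = 4-2 = 2
j=3: s = 2-3 = -1
j=4: s = (-1)-4 = -5

-5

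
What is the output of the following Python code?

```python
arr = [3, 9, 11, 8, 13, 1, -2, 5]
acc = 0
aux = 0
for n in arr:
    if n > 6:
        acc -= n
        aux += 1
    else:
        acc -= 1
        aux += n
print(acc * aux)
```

n=3: not >6, acc = 0-1 = -1; aux=3
n=9: >6, acc = (-1)-9 = -10; aux=4
n=11: >6, acc = (-10)-11 = -21; aux=5
n=8: >6, acc = (-21)-8 = -29; aux=6
n=13: >6, acc = (-29)-13 = -42; aux=7
n=1: not >6, acc = (-42)-1 = -43; aux=8
n=-2: not >6, acc = (-43)-1 = -44; aux=6
n=5: not >6, acc = (-44)-1 = -45; aux=11
acc*aux = (-45)*11 = -495

-495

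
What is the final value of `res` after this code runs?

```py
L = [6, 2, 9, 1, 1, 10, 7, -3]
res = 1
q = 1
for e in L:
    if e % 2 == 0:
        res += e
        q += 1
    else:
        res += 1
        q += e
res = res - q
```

e=6: even, res = 1+6 = 7; q=2
e=2: even, res = 7+2 = 9; q=3
e=9: not even, res = 9+1 = 10; q=12
e=1: not even, res = 10+1 = 11; q=13
e=1: not even, res = 11+1 = 12; q=14
e=10: even, res = 12+10 = 22; q=15
e=7: not even, res = 22+1 = 23; q=22
e=-3: not even, res = 23+1 = 24; q=19
res-q = 24-19 = 5

5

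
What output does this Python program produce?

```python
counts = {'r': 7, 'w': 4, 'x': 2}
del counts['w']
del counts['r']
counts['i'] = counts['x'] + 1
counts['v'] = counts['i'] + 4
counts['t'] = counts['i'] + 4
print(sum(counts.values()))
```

19

del 'w' → {'r': 7, 'x': 2}
del 'r' → {'x': 2}
counts['i'] = counts['x']+1 = 3 → {'x': 2, 'i': 3}
counts['v'] = counts['i']+4 = 7 → {'x': 2, 'i': 3, 'v': 7}
counts['t'] = counts['i']+4 = 7 → {'x': 2, 'i': 3, 'v': 7, 't': 7}
sum of values = 19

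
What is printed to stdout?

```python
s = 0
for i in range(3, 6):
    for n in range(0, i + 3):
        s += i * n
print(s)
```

269

i=3,n=0: s = 0+0 = 0
i=3,n=1: s = 0+3 = 3
i=3,n=2: s = 3+6 = 9
i=3,n=3: s = 9+9 = 18
i=3,n=4: s = 18+12 = 30
i=3,n=5: s = 30+15 = 45
i=4,n=0: s = 45+0 = 45
i=4,n=1: s = 45+4 = 49
i=4,n=2: s = 49+8 = 57
i=4,n=3: s = 57+12 = 69
i=4,n=4: s = 69+16 = 85
i=4,n=5: s = 85+20 = 105
i=4,n=6: s = 105+24 = 129
i=5,n=0: s = 129+0 = 129
i=5,n=1: s = 129+5 = 134
i=5,n=2: s = 134+10 = 144
i=5,n=3: s = 144+15 = 159
i=5,n=4: s = 159+20 = 179
i=5,n=5: s = 179+25 = 204
i=5,n=6: s = 204+30 = 234
i=5,n=7: s = 234+35 = 269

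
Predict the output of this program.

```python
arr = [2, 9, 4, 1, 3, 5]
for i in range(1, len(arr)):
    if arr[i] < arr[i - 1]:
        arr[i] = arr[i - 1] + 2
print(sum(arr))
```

67

i=1: 9>=2, unchanged → [2, 9, 4, 1, 3, 5]
i=2: 4<9, arr[2] = 9+2 = 11 → [2, 9, 11, 1, 3, 5]
i=3: 1<11, arr[3] = 11+2 = 13 → [2, 9, 11, 13, 3, 5]
i=4: 3<13, arr[4] = 13+2 = 15 → [2, 9, 11, 13, 15, 5]
i=5: 5<15, arr[5] = 15+2 = 17 → [2, 9, 11, 13, 15, 17]
sum = 67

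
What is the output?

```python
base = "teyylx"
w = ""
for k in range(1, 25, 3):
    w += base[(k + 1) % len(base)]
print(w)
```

k=1: add base[2]='y' → 'y'
k=4: add base[5]='x' → 'yx'
k=7: add base[2]='y' → 'yxy'
k=10: add base[5]='x' → 'yxyx'
k=13: add base[2]='y' → 'yxyxy'
k=16: add base[5]='x' → 'yxyxyx'
k=19: add base[2]='y' → 'yxyxyxy'
k=22: add base[5]='x' → 'yxyxyxyx'

yxyxyxyx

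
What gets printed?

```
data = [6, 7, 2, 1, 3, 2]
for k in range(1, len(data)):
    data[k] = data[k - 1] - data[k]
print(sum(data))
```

k=1: data[1] = 6-7 = -1 → [6, -1, 2, 1, 3, 2]
k=2: data[2] = (-1)-2 = -3 → [6, -1, -3, 1, 3, 2]
k=3: data[3] = (-3)-1 = -4 → [6, -1, -3, -4, 3, 2]
k=4: data[4] = (-4)-3 = -7 → [6, -1, -3, -4, -7, 2]
k=5: data[5] = (-7)-2 = -9 → [6, -1, -3, -4, -7, -9]
sum = -18

-18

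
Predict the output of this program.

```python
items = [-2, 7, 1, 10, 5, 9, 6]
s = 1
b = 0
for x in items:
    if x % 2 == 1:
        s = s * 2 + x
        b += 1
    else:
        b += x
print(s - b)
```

77

x=-2: not odd; b=-2
x=7: odd, s = 1*2+7 = 9; b=-1
x=1: odd, s = 9*2+1 = 19; b=0
x=10: not odd; b=10
x=5: odd, s = 19*2+5 = 43; b=11
x=9: odd, s = 43*2+9 = 95; b=12
x=6: not odd; b=18
s-b = 95-18 = 77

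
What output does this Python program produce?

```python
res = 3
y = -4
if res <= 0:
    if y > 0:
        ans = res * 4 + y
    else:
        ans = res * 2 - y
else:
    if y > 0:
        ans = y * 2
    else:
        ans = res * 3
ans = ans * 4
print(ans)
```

res=3, y=-4
res <= 0 is False; y > 0 is False
→ ans = res * 3 = 9
ans = 9*4 = 36

36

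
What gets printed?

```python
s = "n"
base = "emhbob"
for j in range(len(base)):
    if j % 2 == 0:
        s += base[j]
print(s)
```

j=0: add 'e' → 'ne'
j=1: skip
j=2: add 'h' → 'neh'
j=3: skip
j=4: add 'o' → 'neho'
j=5: skip

neho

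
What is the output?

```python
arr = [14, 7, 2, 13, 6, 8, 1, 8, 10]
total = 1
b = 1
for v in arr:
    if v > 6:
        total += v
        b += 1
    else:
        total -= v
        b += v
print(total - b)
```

v=14: >6, total = 1+14 = 15; b=2
v=7: >6, total = 15+7 = 22; b=3
v=2: not >6, total = 22-2 = 20; b=5
v=13: >6, total = 20+13 = 33; b=6
v=6: not >6, total = 33-6 = 27; b=12
v=8: >6, total = 27+8 = 35; b=13
v=1: not >6, total = 35-1 = 34; b=14
v=8: >6, total = 34+8 = 42; b=15
v=10: >6, total = 42+10 = 52; b=16
total-b = 52-16 = 36

36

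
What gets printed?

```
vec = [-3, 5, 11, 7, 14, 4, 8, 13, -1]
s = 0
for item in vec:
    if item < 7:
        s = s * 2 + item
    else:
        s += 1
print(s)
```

item=-3: <7, s = 0*2+(-3) = -3
item=5: <7, s = (-3)*2+5 = -1
item=11: not <7, s = (-1)+1 = 0
item=7: not <7, s = 0+1 = 1
item=14: not <7, s = 1+1 = 2
item=4: <7, s = 2*2+4 = 8
item=8: not <7, s = 8+1 = 9
item=13: not <7, s = 9+1 = 10
item=-1: <7, s = 10*2+(-1) = 19

19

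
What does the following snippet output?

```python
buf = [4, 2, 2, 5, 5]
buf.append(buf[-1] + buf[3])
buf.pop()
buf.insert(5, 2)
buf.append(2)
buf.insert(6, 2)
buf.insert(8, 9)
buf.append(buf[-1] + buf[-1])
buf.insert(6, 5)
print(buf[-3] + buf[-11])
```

6

append buf[-1]+buf[3] = 5+5 = 10 → [4, 2, 2, 5, 5, 10]
pop() removes 10 → [4, 2, 2, 5, 5]
insert 2 at 5 → [4, 2, 2, 5, 5, 2]
append 2 → [4, 2, 2, 5, 5, 2, 2]
insert 2 at 6 → [4, 2, 2, 5, 5, 2, 2, 2]
insert 9 at 8 → [4, 2, 2, 5, 5, 2, 2, 2, 9]
append buf[-1]+buf[-1] = 9+9 = 18 → [4, 2, 2, 5, 5, 2, 2, 2, 9, 18]
insert 5 at 6 → [4, 2, 2, 5, 5, 2, 5, 2, 2, 9, 18]
buf[-3]+buf[-11] = 2+4 = 6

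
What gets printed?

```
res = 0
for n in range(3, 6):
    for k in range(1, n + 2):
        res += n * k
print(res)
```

195

n=3,k=1: res = 0+3 = 3
n=3,k=2: res = 3+6 = 9
n=3,k=3: res = 9+9 = 18
n=3,k=4: res = 18+12 = 30
n=4,k=1: res = 30+4 = 34
n=4,k=2: res = 34+8 = 42
n=4,k=3: res = 42+12 = 54
n=4,k=4: res = 54+16 = 70
n=4,k=5: res = 70+20 = 90
n=5,k=1: res = 90+5 = 95
n=5,k=2: res = 95+10 = 105
n=5,k=3: res = 105+15 = 120
n=5,k=4: res = 120+20 = 140
n=5,k=5: res = 140+25 = 165
n=5,k=6: res = 165+30 = 195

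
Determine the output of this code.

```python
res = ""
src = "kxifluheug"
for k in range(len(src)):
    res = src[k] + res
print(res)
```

guehulfixk

k=0: prepend 'k' → 'k'
k=1: prepend 'x' → 'xk'
k=2: prepend 'i' → 'ixk'
k=3: prepend 'f' → 'fixk'
k=4: prepend 'l' → 'lfixk'
k=5: prepend 'u' → 'ulfixk'
k=6: prepend 'h' → 'hulfixk'
k=7: prepend 'e' → 'ehulfixk'
k=8: prepend 'u' → 'uehulfixk'
k=9: prepend 'g' → 'guehulfixk'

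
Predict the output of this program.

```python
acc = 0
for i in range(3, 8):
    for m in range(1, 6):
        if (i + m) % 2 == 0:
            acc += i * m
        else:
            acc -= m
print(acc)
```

159

i=3,m=1: even sum, acc = 0+3 = 3
i=3,m=2: odd sum, acc = 3-2 = 1
i=3,m=3: even sum, acc = 1+9 = 10
i=3,m=4: odd sum, acc = 10-4 = 6
i=3,m=5: even sum, acc = 6+15 = 21
i=4,m=1: odd sum, acc = 21-1 = 20
i=4,m=2: even sum, acc = 20+8 = 28
i=4,m=3: odd sum, acc = 28-3 = 25
i=4,m=4: even sum, acc = 25+16 = 41
i=4,m=5: odd sum, acc = 41-5 = 36
i=5,m=1: even sum, acc = 36+5 = 41
i=5,m=2: odd sum, acc = 41-2 = 39
i=5,m=3: even sum, acc = 39+15 = 54
i=5,m=4: odd sum, acc = 54-4 = 50
i=5,m=5: even sum, acc = 50+25 = 75
i=6,m=1: odd sum, acc = 75-1 = 74
i=6,m=2: even sum, acc = 74+12 = 86
i=6,m=3: odd sum, acc = 86-3 = 83
i=6,m=4: even sum, acc = 83+24 = 107
i=6,m=5: odd sum, acc = 107-5 = 102
i=7,m=1: even sum, acc = 102+7 = 109
i=7,m=2: odd sum, acc = 109-2 = 107
i=7,m=3: even sum, acc = 107+21 = 128
i=7,m=4: odd sum, acc = 128-4 = 124
i=7,m=5: even sum, acc = 124+35 = 159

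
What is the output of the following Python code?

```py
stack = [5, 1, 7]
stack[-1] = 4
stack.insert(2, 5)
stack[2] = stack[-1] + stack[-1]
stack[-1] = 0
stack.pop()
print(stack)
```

stack[-1] = 4 → [5, 1, 4]
insert 5 at 2 → [5, 1, 5, 4]
stack[2] = stack[-1]+stack[-1] = 4+4 = 8 → [5, 1, 8, 4]
stack[-1] = 0 → [5, 1, 8, 0]
pop() removes 0 → [5, 1, 8]

[5, 1, 8]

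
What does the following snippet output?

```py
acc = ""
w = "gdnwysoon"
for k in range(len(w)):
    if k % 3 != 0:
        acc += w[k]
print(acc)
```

k=0: skip
k=1: add 'd' → 'd'
k=2: add 'n' → 'dn'
k=3: skip
k=4: add 'y' → 'dny'
k=5: add 's' → 'dnys'
k=6: skip
k=7: add 'o' → 'dnyso'
k=8: add 'n' → 'dnyson'

dnyson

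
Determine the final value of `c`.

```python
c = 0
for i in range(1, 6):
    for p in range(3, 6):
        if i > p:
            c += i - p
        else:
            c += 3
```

i=1,p=3: not 1>3, c = 0+3 = 3
i=1,p=4: not 1>4, c = 3+3 = 6
i=1,p=5: not 1>5, c = 6+3 = 9
i=2,p=3: not 2>3, c = 9+3 = 12
i=2,p=4: not 2>4, c = 12+3 = 15
i=2,p=5: not 2>5, c = 15+3 = 18
i=3,p=3: not 3>3, c = 18+3 = 21
i=3,p=4: not 3>4, c = 21+3 = 24
i=3,p=5: not 3>5, c = 24+3 = 27
i=4,p=3: 4>3, c = 27+1 = 28
i=4,p=4: not 4>4, c = 28+3 = 31
i=4,p=5: not 4>5, c = 31+3 = 34
i=5,p=3: 5>3, c = 34+2 = 36
i=5,p=4: 5>4, c = 36+1 = 37
i=5,p=5: not 5>5, c = 37+3 = 40

40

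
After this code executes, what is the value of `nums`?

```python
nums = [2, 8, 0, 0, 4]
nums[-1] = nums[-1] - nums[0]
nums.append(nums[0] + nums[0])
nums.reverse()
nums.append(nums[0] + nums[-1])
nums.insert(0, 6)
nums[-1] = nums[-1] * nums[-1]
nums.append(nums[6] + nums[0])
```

[6, 4, 2, 0, 0, 8, 2, 36, 8]

nums[-1] = nums[-1]-nums[0] = 4-2 = 2 → [2, 8, 0, 0, 2]
append nums[0]+nums[0] = 2+2 = 4 → [2, 8, 0, 0, 2, 4]
reverse → [4, 2, 0, 0, 8, 2]
append nums[0]+nums[-1] = 4+2 = 6 → [4, 2, 0, 0, 8, 2, 6]
insert 6 at 0 → [6, 4, 2, 0, 0, 8, 2, 6]
nums[-1] = nums[-1]*nums[-1] = 6*6 = 36 → [6, 4, 2, 0, 0, 8, 2, 36]
append nums[6]+nums[0] = 2+6 = 8 → [6, 4, 2, 0, 0, 8, 2, 36, 8]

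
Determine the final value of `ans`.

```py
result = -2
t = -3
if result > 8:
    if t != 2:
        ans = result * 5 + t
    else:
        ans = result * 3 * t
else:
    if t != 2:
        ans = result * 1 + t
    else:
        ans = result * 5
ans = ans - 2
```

-7

result=-2, t=-3
result > 8 is False; t != 2 is True
→ ans = result * 1 + t = -5
ans = (-5)-2 = -7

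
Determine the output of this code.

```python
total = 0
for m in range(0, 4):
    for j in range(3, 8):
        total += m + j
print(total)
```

m=0,j=3: total = 0+3 = 3
m=0,j=4: total = 3+4 = 7
m=0,j=5: total = 7+5 = 12
m=0,j=6: total = 12+6 = 18
m=0,j=7: total = 18+7 = 25
m=1,j=3: total = 25+4 = 29
m=1,j=4: total = 29+5 = 34
m=1,j=5: total = 34+6 = 40
m=1,j=6: total = 40+7 = 47
m=1,j=7: total = 47+8 = 55
m=2,j=3: total = 55+5 = 60
m=2,j=4: total = 60+6 = 66
m=2,j=5: total = 66+7 = 73
m=2,j=6: total = 73+8 = 81
m=2,j=7: total = 81+9 = 90
m=3,j=3: total = 90+6 = 96
m=3,j=4: total = 96+7 = 103
m=3,j=5: total = 103+8 = 111
m=3,j=6: total = 111+9 = 120
m=3,j=7: total = 120+10 = 130

130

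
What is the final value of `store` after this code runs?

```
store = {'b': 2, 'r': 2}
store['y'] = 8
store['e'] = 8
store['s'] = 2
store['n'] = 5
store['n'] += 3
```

{'b': 2, 'r': 2, 'y': 8, 'e': 8, 's': 2, 'n': 8}

store['y'] = 8 → {'b': 2, 'r': 2, 'y': 8}
store['e'] = 8 → {'b': 2, 'r': 2, 'y': 8, 'e': 8}
store['s'] = 2 → {'b': 2, 'r': 2, 'y': 8, 'e': 8, 's': 2}
store['n'] = 5 → {'b': 2, 'r': 2, 'y': 8, 'e': 8, 's': 2, 'n': 5}
store['n'] = 5+3 = 8 → {'b': 2, 'r': 2, 'y': 8, 'e': 8, 's': 2, 'n': 8}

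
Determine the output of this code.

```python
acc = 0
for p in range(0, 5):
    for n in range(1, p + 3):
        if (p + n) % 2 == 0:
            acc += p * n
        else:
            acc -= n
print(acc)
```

69

p=0,n=1: odd sum, acc = 0-1 = -1
p=0,n=2: even sum, acc = (-1)+0 = -1
p=1,n=1: even sum, acc = (-1)+1 = 0
p=1,n=2: odd sum, acc = 0-2 = -2
p=1,n=3: even sum, acc = (-2)+3 = 1
p=2,n=1: odd sum, acc = 1-1 = 0
p=2,n=2: even sum, acc = 0+4 = 4
p=2,n=3: odd sum, acc = 4-3 = 1
p=2,n=4: even sum, acc = 1+8 = 9
p=3,n=1: even sum, acc = 9+3 = 12
p=3,n=2: odd sum, acc = 12-2 = 10
p=3,n=3: even sum, acc = 10+9 = 19
p=3,n=4: odd sum, acc = 19-4 = 15
p=3,n=5: even sum, acc = 15+15 = 30
p=4,n=1: odd sum, acc = 30-1 = 29
p=4,n=2: even sum, acc = 29+8 = 37
p=4,n=3: odd sum, acc = 37-3 = 34
p=4,n=4: even sum, acc = 34+16 = 50
p=4,n=5: odd sum, acc = 50-5 = 45
p=4,n=6: even sum, acc = 45+24 = 69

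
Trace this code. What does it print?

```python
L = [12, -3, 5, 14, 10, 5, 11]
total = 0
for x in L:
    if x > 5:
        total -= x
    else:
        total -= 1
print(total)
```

x=12: >5, total = 0-12 = -12
x=-3: not >5, total = (-12)-1 = -13
x=5: not >5, total = (-13)-1 = -14
x=14: >5, total = (-14)-14 = -28
x=10: >5, total = (-28)-10 = -38
x=5: not >5, total = (-38)-1 = -39
x=11: >5, total = (-39)-11 = -50

-50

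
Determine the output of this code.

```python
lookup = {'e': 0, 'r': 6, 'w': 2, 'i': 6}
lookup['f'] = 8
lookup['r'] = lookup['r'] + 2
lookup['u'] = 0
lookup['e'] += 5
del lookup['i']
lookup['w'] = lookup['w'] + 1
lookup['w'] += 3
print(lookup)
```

{'e': 5, 'r': 8, 'w': 6, 'f': 8, 'u': 0}

lookup['f'] = 8 → {'e': 0, 'r': 6, 'w': 2, 'i': 6, 'f': 8}
lookup['r'] = lookup['r']+2 = 8 → {'e': 0, 'r': 8, 'w': 2, 'i': 6, 'f': 8}
lookup['u'] = 0 → {'e': 0, 'r': 8, 'w': 2, 'i': 6, 'f': 8, 'u': 0}
lookup['e'] = 0+5 = 5 → {'e': 5, 'r': 8, 'w': 2, 'i': 6, 'f': 8, 'u': 0}
del 'i' → {'e': 5, 'r': 8, 'w': 2, 'f': 8, 'u': 0}
lookup['w'] = lookup['w']+1 = 3 → {'e': 5, 'r': 8, 'w': 3, 'f': 8, 'u': 0}
lookup['w'] = 3+3 = 6 → {'e': 5, 'r': 8, 'w': 6, 'f': 8, 'u': 0}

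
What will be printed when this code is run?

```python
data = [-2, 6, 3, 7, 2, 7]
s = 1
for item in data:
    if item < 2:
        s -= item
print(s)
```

3

item=-2: <2, s = 1-(-2) = 3
item=6: not <2
item=3: not <2
item=7: not <2
item=2: not <2
item=7: not <2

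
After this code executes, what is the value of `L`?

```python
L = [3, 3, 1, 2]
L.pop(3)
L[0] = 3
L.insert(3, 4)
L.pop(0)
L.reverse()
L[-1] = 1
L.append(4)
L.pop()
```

[4, 1, 1]

pop(3) removes 2 → [3, 3, 1]
L[0] = 3 → [3, 3, 1]
insert 4 at 3 → [3, 3, 1, 4]
pop(0) removes 3 → [3, 1, 4]
reverse → [4, 1, 3]
L[-1] = 1 → [4, 1, 1]
append 4 → [4, 1, 1, 4]
pop() removes 4 → [4, 1, 1]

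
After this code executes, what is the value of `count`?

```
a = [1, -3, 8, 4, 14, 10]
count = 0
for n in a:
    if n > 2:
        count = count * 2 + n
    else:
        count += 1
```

150

n=1: not >2, count = 0+1 = 1
n=-3: not >2, count = 1+1 = 2
n=8: >2, count = 2*2+8 = 12
n=4: >2, count = 12*2+4 = 28
n=14: >2, count = 28*2+14 = 70
n=10: >2, count = 70*2+10 = 150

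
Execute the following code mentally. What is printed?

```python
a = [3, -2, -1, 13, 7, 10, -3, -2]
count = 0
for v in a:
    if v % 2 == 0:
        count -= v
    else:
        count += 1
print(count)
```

-1

v=3: not even, count = 0+1 = 1
v=-2: even, count = 1-(-2) = 3
v=-1: not even, count = 3+1 = 4
v=13: not even, count = 4+1 = 5
v=7: not even, count = 5+1 = 6
v=10: even, count = 6-10 = -4
v=-3: not even, count = (-4)+1 = -3
v=-2: even, count = (-3)-(-2) = -1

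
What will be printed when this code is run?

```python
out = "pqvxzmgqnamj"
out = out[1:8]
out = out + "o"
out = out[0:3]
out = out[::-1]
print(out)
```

xvq

slice [1:8] → 'qvxzmgq'
+ 'o' → 'qvxzmgqo'
slice [0:3] → 'qvx'
reverse → 'xvq'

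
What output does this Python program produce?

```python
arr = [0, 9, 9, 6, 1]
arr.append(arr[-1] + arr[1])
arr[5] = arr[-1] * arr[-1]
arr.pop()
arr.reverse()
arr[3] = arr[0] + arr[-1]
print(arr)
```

append arr[-1]+arr[1] = 1+9 = 10 → [0, 9, 9, 6, 1, 10]
arr[5] = arr[-1]*arr[-1] = 10*10 = 100 → [0, 9, 9, 6, 1, 100]
pop() removes 100 → [0, 9, 9, 6, 1]
reverse → [1, 6, 9, 9, 0]
arr[3] = arr[0]+arr[-1] = 1+0 = 1 → [1, 6, 9, 1, 0]

[1, 6, 9, 1, 0]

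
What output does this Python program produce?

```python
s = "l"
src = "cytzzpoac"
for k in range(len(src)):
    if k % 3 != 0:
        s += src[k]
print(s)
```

k=0: skip
k=1: add 'y' → 'ly'
k=2: add 't' → 'lyt'
k=3: skip
k=4: add 'z' → 'lytz'
k=5: add 'p' → 'lytzp'
k=6: skip
k=7: add 'a' → 'lytzpa'
k=8: add 'c' → 'lytzpac'

lytzpac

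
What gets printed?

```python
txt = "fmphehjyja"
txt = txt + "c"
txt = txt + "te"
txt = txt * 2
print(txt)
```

+ 'c' → 'fmphehjyjac'
+ 'te' → 'fmphehjyjacte'
repeat ×2 → 'fmphehjyjactefmphehjyjacte'

fmphehjyjactefmphehjyjacte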